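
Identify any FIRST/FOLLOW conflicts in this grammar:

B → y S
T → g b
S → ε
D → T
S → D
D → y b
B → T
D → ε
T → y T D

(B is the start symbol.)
A FIRST/FOLLOW conflict occurs when a non-terminal N has a nullable alternative N → β (β ⇒* ε) and another alternative N → α with FIRST(α) ∩ FOLLOW(N) ≠ ∅: on such a lookahead the parser cannot decide between expanding α and letting N vanish via β.

Nullable non-terminals: D, S.
FIRST sets used below: FIRST(T) = { 'g', 'y' }, FIRST(D) = { 'g', 'y', ε }

D: nullable alternative(s) D → ε; FOLLOW(D) = { $, 'g', 'y' }
  D → T: FIRST \ {ε} = { 'g', 'y' } — overlaps FOLLOW(D) on { 'g', 'y' }: CONFLICT
  D → y b: FIRST \ {ε} = { 'y' } — overlaps FOLLOW(D) on { 'y' }: CONFLICT
  D → ε: FIRST \ {ε} = { } — this is the only nullable alternative, skip

S: nullable alternative(s) S → ε, S → D; FOLLOW(S) = { $ }
  S → ε: FIRST \ {ε} = { } — disjoint from FOLLOW(S)
  S → D: FIRST \ {ε} = { 'g', 'y' } — disjoint from FOLLOW(S)

B, T have no nullable alternative, so no FIRST/FOLLOW check is needed there.

So the grammar has 2 FIRST/FOLLOW conflicts (marked CONFLICT above).

Answer: Yes. D → T with FOLLOW(D) on { 'g', 'y' }; D → y b with FOLLOW(D) on { 'y' }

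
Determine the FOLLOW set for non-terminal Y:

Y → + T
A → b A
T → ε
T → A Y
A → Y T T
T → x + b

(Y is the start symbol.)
To compute FOLLOW(Y), find every occurrence of Y on a right-hand side N → α Y β: add FIRST(β) \ {ε}, and if β is empty or nullable also add FOLLOW(N). Iterate to a fixed point.

Y is the start symbol, so $ ∈ FOLLOW(Y).
In T → A Y: Y is at the end, add FOLLOW(T)
In A → Y T T: Y is followed by T T, add FIRST(T T) \ {ε} = { '+', 'b', 'x' }
  T T is nullable, so also add FOLLOW(A)

The FOLLOW sets referred to above (computed the same way, to a fixed point):
  FOLLOW(T) = { $, '+', 'b', 'x' }
  FOLLOW(A) = { '+' }

Taking the union: FOLLOW(Y) = { $, '+', 'b', 'x' }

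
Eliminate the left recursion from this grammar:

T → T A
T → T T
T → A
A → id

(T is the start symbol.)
T is directly left-recursive. The standard transformation for
  A → A α₁ | ... | A α_m | β₁ | ... | β_n
is
  A  → β₁ A' | ... | β_n A'
  A' → α₁ A' | ... | α_m A' | ε

T → A becomes T → A T'
T → T A becomes T' → A T'
T → T T becomes T' → T T'
Add T' → ε

Productions for other non-terminals are unchanged:
  A → id

Resulting grammar:
T → A T'
T' → A T'
T' → T T'
T' → ε
A → id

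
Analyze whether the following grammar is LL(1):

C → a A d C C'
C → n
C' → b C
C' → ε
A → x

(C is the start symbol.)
Relevant sets:
  FOLLOW(C') = { $, 'b' }

For C:
  PREDICT(C → a A d C C') = { 'a' }
  PREDICT(C → n) = { 'n' }
For C':
  PREDICT(C' → b C) = { 'b' }
  PREDICT(C' → ε) = { $, 'b' }
A has a single production, so nothing to check there.

Conflict found: Predict set conflict for C': { 'b' }
The grammar is NOT LL(1).

Answer: No. Predict set conflict for C': { 'b' }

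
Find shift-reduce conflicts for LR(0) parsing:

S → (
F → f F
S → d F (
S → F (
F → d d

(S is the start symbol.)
A shift-reduce conflict occurs when an LR(0) state has both:
  - a complete (reduce) item [A → α .] (dot at the end), and
  - a shift item [B → β . c γ] (dot before a terminal).

Augment with S' → S and build the canonical LR(0) collection (I0 = CLOSURE({[S' → . S]}), then GOTO on every symbol after a dot until no new states appear). It has 13 states:
  I0: { [F → . d d], [F → . f F], [S → . (], [S → . F (], [S → . d F (], [S' → . S] }  — shift
  I1: { [S → ( .] }  — reduce
  I2: { [S → F . (] }  — shift
  I3: { [S' → S .] }  — accept
  I4: { [F → . d d], [F → . f F], [F → d . d], [S → d . F (] }  — shift
  I5: { [F → . d d], [F → . f F], [F → f . F] }  — shift
  I6: { [F → f F .] }  — reduce
  I7: { [F → d . d] }  — shift
  I8: { [F → d d .] }  — reduce
  I9: { [S → d F . (] }  — shift
  I10: { [F → d . d], [F → d d .] }  — shift, reduce
  I11: { [S → d F ( .] }  — reduce
  I12: { [S → F ( .] }  — reduce

I10 contains reduce item [F → d d .] and shift item [F → d . d] — shift-reduce conflict.

Answer: Yes — I10: [F → d d .] vs [F → d . d]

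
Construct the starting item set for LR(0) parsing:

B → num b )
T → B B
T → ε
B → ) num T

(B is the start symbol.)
{ [B → . ) num T], [B → . num b )], [B' → . B] }

First, augment the grammar with B' → B
I₀ = CLOSURE({ [B' → . B] }):
  [B' → . B] has the dot before B: add [B → . num b )], [B → . ) num T]
No further items can be added.

I₀ = { [B → . ) num T], [B → . num b )], [B' → . B] }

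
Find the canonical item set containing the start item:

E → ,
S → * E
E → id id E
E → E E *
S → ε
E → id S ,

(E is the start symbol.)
First, augment the grammar with E' → E
I₀ = CLOSURE({ [E' → . E] }):
  [E' → . E] has the dot before E: add [E → . ,], [E → . id id E], [E → . E E *], [E → . id S ,]
No further items can be added.

I₀ = { [E → . ,], [E → . E E *], [E → . id S ,], [E → . id id E], [E' → . E] }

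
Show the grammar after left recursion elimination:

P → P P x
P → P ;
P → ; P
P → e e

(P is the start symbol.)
P is directly left-recursive. The standard transformation for
  A → A α₁ | ... | A α_m | β₁ | ... | β_n
is
  A  → β₁ A' | ... | β_n A'
  A' → α₁ A' | ... | α_m A' | ε

P → ; P becomes P → ; P P'
P → e e becomes P → e e P'
P → P P x becomes P' → P x P'
P → P ; becomes P' → ; P'
Add P' → ε

Resulting grammar:
P → ; P P'
P → e e P'
P' → P x P'
P' → ; P'
P' → ε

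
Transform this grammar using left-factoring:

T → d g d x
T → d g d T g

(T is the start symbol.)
Left-factoring transforms A → αβ₁ | αβ₂ into A → αA' and A' → β₁ | β₂
(α is the longest common prefix among the alternatives). Repeat until
no nonterminal has two alternatives with a common prefix.

Round 1: T has alternatives sharing prefix 'd g d'. Introduce T': T → d g d T'
  Add: T' → x
  Add: T' → T g

No remaining common prefixes — done.

Resulting grammar:
T → d g d T'
T' → x
T' → T g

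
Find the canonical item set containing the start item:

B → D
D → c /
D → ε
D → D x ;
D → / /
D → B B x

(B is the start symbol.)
{ [B → . D], [B' → . B], [D → . / /], [D → . B B x], [D → . D x ;], [D → . c /], [D → .] }

First, augment the grammar with B' → B
I₀ = CLOSURE({ [B' → . B] }):
  [B' → . B] has the dot before B: add [B → . D]
  [B → . D] has the dot before D: add [D → . c /], [D → .], [D → . D x ;], [D → . / /], [D → . B B x]
No further items can be added.

I₀ = { [B → . D], [B' → . B], [D → . / /], [D → . B B x], [D → . D x ;], [D → . c /], [D → .] }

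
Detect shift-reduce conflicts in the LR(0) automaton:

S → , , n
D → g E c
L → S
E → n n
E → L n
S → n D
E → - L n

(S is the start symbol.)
A shift-reduce conflict occurs when an LR(0) state has both:
  - a complete (reduce) item [A → α .] (dot at the end), and
  - a shift item [B → β . c γ] (dot before a terminal).

Augment with S' → S and build the canonical LR(0) collection (I0 = CLOSURE({[S' → . S]}), then GOTO on every symbol after a dot until no new states appear). It has 18 states:
  I0: { [S → . , , n], [S → . n D], [S' → . S] }  — shift
  I1: { [S → , . , n] }  — shift
  I2: { [S' → S .] }  — accept
  I3: { [D → . g E c], [S → n . D] }  — shift
  I4: { [S → n D .] }  — reduce
  I5: { [D → g . E c], [E → . - L n], [E → . L n], [E → . n n], [L → . S], [S → . , , n], [S → . n D] }  — shift
  I6: { [E → - . L n], [L → . S], [S → . , , n], [S → . n D] }  — shift
  I7: { [D → g E . c] }  — shift
  I8: { [E → L . n] }  — shift
  I9: { [L → S .] }  — reduce
  I10: { [D → . g E c], [E → n . n], [S → n . D] }  — shift
  I11: { [E → n n .] }  — reduce
  I12: { [E → L n .] }  — reduce
  I13: { [D → g E c .] }  — reduce
  I14: { [E → - L . n] }  — shift
  I15: { [E → - L n .] }  — reduce
  I16: { [S → , , . n] }  — shift
  I17: { [S → , , n .] }  — reduce

No state contains both a complete item and a shift item.

Answer: No shift-reduce conflicts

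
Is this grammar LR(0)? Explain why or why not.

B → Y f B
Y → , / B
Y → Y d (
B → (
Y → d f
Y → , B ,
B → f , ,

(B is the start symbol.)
Yes, the grammar is LR(0)

Augment with B' → B and build the canonical LR(0) collection (I0 = CLOSURE({[B' → . B]}), then GOTO on every symbol after a dot until no new states appear). It has 18 states:
  I0: { [B → . (], [B → . Y f B], [B → . f , ,], [B' → . B], [Y → . , / B], [Y → . , B ,], [Y → . Y d (], [Y → . d f] }  — shift
  I1: { [B → ( .] }  — reduce
  I2: { [B → . (], [B → . Y f B], [B → . f , ,], [Y → , . / B], [Y → , . B ,], [Y → . , / B], [Y → . , B ,], [Y → . Y d (], [Y → . d f] }  — shift
  I3: { [B' → B .] }  — accept
  I4: { [B → Y . f B], [Y → Y . d (] }  — shift
  I5: { [Y → d . f] }  — shift
  I6: { [B → f . , ,] }  — shift
  I7: { [B → f , . ,] }  — shift
  I8: { [B → f , , .] }  — reduce
  I9: { [Y → d f .] }  — reduce
  I10: { [Y → Y d . (] }  — shift
  I11: { [B → . (], [B → . Y f B], [B → . f , ,], [B → Y f . B], [Y → . , / B], [Y → . , B ,], [Y → . Y d (], [Y → . d f] }  — shift
  I12: { [B → Y f B .] }  — reduce
  I13: { [Y → Y d ( .] }  — reduce
  I14: { [B → . (], [B → . Y f B], [B → . f , ,], [Y → , / . B], [Y → . , / B], [Y → . , B ,], [Y → . Y d (], [Y → . d f] }  — shift
  I15: { [Y → , B . ,] }  — shift
  I16: { [Y → , B , .] }  — reduce
  I17: { [Y → , / B .] }  — reduce

Every state is either a pure shift/goto state or contains exactly one complete item and nothing to shift — no conflicts. The grammar is LR(0).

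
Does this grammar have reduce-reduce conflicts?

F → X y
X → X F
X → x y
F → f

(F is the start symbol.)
A reduce-reduce conflict occurs when an LR(0) state has two complete items [A → α .] and [B → β .] — both call for a reduction, and with no lookahead the parser cannot choose between them.

Augment with F' → F and build the canonical LR(0) collection (I0 = CLOSURE({[F' → . F]}), then GOTO on every symbol after a dot until no new states appear). It has 8 states:
  I0: { [F → . X y], [F → . f], [F' → . F], [X → . X F], [X → . x y] }  — shift
  I1: { [F' → F .] }  — accept
  I2: { [F → . X y], [F → . f], [F → X . y], [X → . X F], [X → . x y], [X → X . F] }  — shift
  I3: { [F → f .] }  — reduce
  I4: { [X → x . y] }  — shift
  I5: { [X → x y .] }  — reduce
  I6: { [X → X F .] }  — reduce
  I7: { [F → X y .] }  — reduce

No state contains more than one complete item.

Answer: No reduce-reduce conflicts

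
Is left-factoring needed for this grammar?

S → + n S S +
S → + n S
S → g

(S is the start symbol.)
Left-factoring is needed when two productions for the same non-terminal
share a common prefix on the right-hand side.

Productions for S:
  S → + n S S +
  S → + n S
  S → g

Found common prefix '+ n S' in productions for S

Answer: Yes, S has productions with common prefix '+ n S'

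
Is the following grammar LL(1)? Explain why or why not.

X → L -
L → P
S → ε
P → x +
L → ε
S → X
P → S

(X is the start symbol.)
A grammar is LL(1) if for each non-terminal N with multiple productions, the predict sets of those productions are pairwise disjoint, where PREDICT(N → α) = (FIRST(α) \ {ε}) ∪ (FOLLOW(N) if α ⇒* ε).

Relevant sets:
  FIRST(P) = { '-', 'x', ε }
  FIRST(X) = { '-', 'x' }
  FIRST(S) = { '-', 'x', ε }
  FOLLOW(L) = { '-' }
  FOLLOW(S) = { '-' }
  FOLLOW(P) = { '-' }

For L:
  PREDICT(L → P) = { '-', 'x' }
  PREDICT(L → ε) = { '-' }
For S:
  PREDICT(S → ε) = { '-' }
  PREDICT(S → X) = { '-', 'x' }
For P:
  PREDICT(P → x '+') = { 'x' }
  PREDICT(P → S) = { '-', 'x' }
X has a single production, so nothing to check there.

Conflict found: Predict set conflict for L: { '-' }
The grammar is NOT LL(1).

Answer: No. Predict set conflict for L: { '-' }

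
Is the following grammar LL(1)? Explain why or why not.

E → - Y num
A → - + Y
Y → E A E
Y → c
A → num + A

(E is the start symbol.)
Yes, the grammar is LL(1).

A grammar is LL(1) if for each non-terminal N with multiple productions, the predict sets of those productions are pairwise disjoint, where PREDICT(N → α) = (FIRST(α) \ {ε}) ∪ (FOLLOW(N) if α ⇒* ε).

Relevant sets:
  FIRST(E) = { '-' }

For A:
  PREDICT(A → '-' '+' Y) = { '-' }
  PREDICT(A → num '+' A) = { 'num' }
For Y:
  PREDICT(Y → E A E) = { '-' }
  PREDICT(Y → c) = { 'c' }
E has a single production, so nothing to check there.

All predict sets are disjoint. The grammar IS LL(1).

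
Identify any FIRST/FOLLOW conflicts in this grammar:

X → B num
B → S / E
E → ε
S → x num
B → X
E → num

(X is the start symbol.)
Yes. E → num with FOLLOW(E) on { 'num' }

A FIRST/FOLLOW conflict occurs when a non-terminal N has a nullable alternative N → β (β ⇒* ε) and another alternative N → α with FIRST(α) ∩ FOLLOW(N) ≠ ∅: on such a lookahead the parser cannot decide between expanding α and letting N vanish via β.

Nullable non-terminals: E.

E: nullable alternative(s) E → ε; FOLLOW(E) = { 'num' }
  E → ε: FIRST \ {ε} = { } — this is the only nullable alternative, skip
  E → num: FIRST \ {ε} = { 'num' } — overlaps FOLLOW(E) on { 'num' }: CONFLICT

B, S, X have no nullable alternative, so no FIRST/FOLLOW check is needed there.

So the grammar has 1 FIRST/FOLLOW conflict (marked CONFLICT above).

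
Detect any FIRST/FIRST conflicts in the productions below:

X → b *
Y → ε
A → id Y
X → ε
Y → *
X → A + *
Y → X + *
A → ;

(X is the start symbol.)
No FIRST/FIRST conflicts.

A FIRST/FIRST conflict occurs when two productions N → α and N → β for the same non-terminal have FIRST(α) ∩ FIRST(β) ≠ ∅ (with ε ∈ FIRST of a nullable right-hand side, so two nullable alternatives also conflict).

FIRST sets of the non-terminals at (or reachable through a nullable prefix from) the front of some alternative:
  FIRST(A) = { ';', 'id' }
  FIRST(X) = { ';', 'b', 'id', ε }

Productions for X:
  X → b *: FIRST = { 'b' }
  X → ε: FIRST = { ε }
  X → A + *: FIRST = { ';', 'id' }
Productions for Y:
  Y → ε: FIRST = { ε }
  Y → *: FIRST = { '*' }
  Y → X + *: FIRST = { '+', ';', 'b', 'id' }
Productions for A:
  A → id Y: FIRST = { 'id' }
  A → ;: FIRST = { ';' }

All alternatives of each non-terminal have pairwise disjoint FIRST sets.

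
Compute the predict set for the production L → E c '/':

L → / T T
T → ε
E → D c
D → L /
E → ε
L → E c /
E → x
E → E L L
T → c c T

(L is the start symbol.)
{ '/', 'c', 'x' }

PREDICT(L → E c '/') = (FIRST(RHS) \ {ε}) ∪ (FOLLOW(L) if ε ∈ FIRST(RHS), i.e. RHS ⇒* ε)
FIRST(E) = { '/', 'c', 'x', ε }
FIRST(E c '/') = { '/', 'c', 'x' }
ε ∉ FIRST(E c '/'), so FOLLOW(L) is not added.
PREDICT(L → E c '/') = { '/', 'c', 'x' }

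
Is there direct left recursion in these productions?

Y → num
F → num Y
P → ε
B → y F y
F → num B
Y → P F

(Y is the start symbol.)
Y → num: starts with num
F → num Y: starts with num
P → ε: starts with ε
B → y F y: starts with y
F → num B: starts with num
Y → P F: starts with P

No direct left recursion found.

Answer: No direct left recursion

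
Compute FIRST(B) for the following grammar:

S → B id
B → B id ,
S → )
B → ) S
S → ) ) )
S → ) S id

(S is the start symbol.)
{ ')' }

To compute FIRST(B), examine every production with B on the left-hand side, reading each right-hand side left to right until a non-nullable symbol is reached.

From B → B id ,:
  - B is the symbol being defined: contributes nothing new
    B is not nullable, so stop
From B → ) S:
  - ')' is a terminal: add ')' and stop

Collecting: FIRST(B) = { ')' }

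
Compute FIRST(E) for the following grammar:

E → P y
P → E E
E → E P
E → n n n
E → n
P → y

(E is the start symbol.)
FIRST sets of the other non-terminals involved (by the same procedure, iterated to a fixed point):
  FIRST(P) = { 'n', 'y' }

From E → P y:
  - P is a non-terminal: add FIRST(P) \ {ε} = { 'n', 'y' }
    P is not nullable, so stop
From E → E P:
  - E is the symbol being defined: contributes nothing new
    E is not nullable, so stop
From E → n n n:
  - n is a terminal: add 'n' and stop
From E → n:
  - n is a terminal: add 'n' and stop

Collecting: FIRST(E) = { 'n', 'y' }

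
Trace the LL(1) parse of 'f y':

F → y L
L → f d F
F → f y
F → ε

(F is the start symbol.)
LL(1) parsing maintains a stack (initially the start symbol over $) and the input. At each step: if the stack top is a terminal, match it against the current input token; if it is a non-terminal N, replace it with the RHS of M[N, lookahead] (the unique production whose predict set contains the lookahead).

Stack is shown with the top on the left.

Stack  Input  Action
--------------------
F $    f y $  output F → f y
f y $  f y $  match 'f'
y $    y $    match 'y'
$      $      accept

The string is accepted.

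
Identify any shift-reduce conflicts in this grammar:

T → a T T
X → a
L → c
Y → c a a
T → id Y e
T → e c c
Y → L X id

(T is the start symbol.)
Yes — I7: [L → c .] vs [Y → c . a a]

A shift-reduce conflict occurs when an LR(0) state has both:
  - a complete (reduce) item [A → α .] (dot at the end), and
  - a shift item [B → β . c γ] (dot before a terminal).

Augment with T' → T and build the canonical LR(0) collection (I0 = CLOSURE({[T' → . T]}), then GOTO on every symbol after a dot until no new states appear). It has 18 states:
  I0: { [T → . a T T], [T → . e c c], [T → . id Y e], [T' → . T] }  — shift
  I1: { [T' → T .] }  — accept
  I2: { [T → . a T T], [T → . e c c], [T → . id Y e], [T → a . T T] }  — shift
  I3: { [T → e . c c] }  — shift
  I4: { [L → . c], [T → id . Y e], [Y → . L X id], [Y → . c a a] }  — shift
  I5: { [X → . a], [Y → L . X id] }  — shift
  I6: { [T → id Y . e] }  — shift
  I7: { [L → c .], [Y → c . a a] }  — shift, reduce
  I8: { [Y → c a . a] }  — shift
  I9: { [Y → c a a .] }  — reduce
  I10: { [T → id Y e .] }  — reduce
  I11: { [Y → L X . id] }  — shift
  I12: { [X → a .] }  — reduce
  I13: { [Y → L X id .] }  — reduce
  I14: { [T → e c . c] }  — shift
  I15: { [T → e c c .] }  — reduce
  I16: { [T → . a T T], [T → . e c c], [T → . id Y e], [T → a T . T] }  — shift
  I17: { [T → a T T .] }  — reduce

I7 contains reduce item [L → c .] and shift item [Y → c . a a] — shift-reduce conflict.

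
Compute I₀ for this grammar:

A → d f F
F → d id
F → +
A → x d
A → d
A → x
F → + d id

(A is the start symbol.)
First, augment the grammar with A' → A
I₀ = CLOSURE({ [A' → . A] }):
  [A' → . A] has the dot before A: add [A → . d f F], [A → . x d], [A → . d], [A → . x]
No further items can be added.

I₀ = { [A → . d f F], [A → . d], [A → . x d], [A → . x], [A' → . A] }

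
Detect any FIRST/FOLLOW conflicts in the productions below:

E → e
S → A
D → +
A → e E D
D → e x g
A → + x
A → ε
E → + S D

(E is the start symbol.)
Nullable non-terminals: A, S.

A: nullable alternative(s) A → ε; FOLLOW(A) = { '+', 'e' }
  A → e E D: FIRST \ {ε} = { 'e' } — overlaps FOLLOW(A) on { 'e' }: CONFLICT
  A → + x: FIRST \ {ε} = { '+' } — overlaps FOLLOW(A) on { '+' }: CONFLICT
  A → ε: FIRST \ {ε} = { } — this is the only nullable alternative, skip
S has a nullable alternative but only one production, so nothing to check.

D, E have no nullable alternative, so no FIRST/FOLLOW check is needed there.

So the grammar has 2 FIRST/FOLLOW conflicts (marked CONFLICT above).

Answer: Yes. A → e E D with FOLLOW(A) on { 'e' }; A → '+' x with FOLLOW(A) on { '+' }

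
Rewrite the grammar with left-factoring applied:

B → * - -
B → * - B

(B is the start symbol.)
B → * - B'
B' → -
B' → B

Left-factoring transforms A → αβ₁ | αβ₂ into A → αA' and A' → β₁ | β₂
(α is the longest common prefix among the alternatives). Repeat until
no nonterminal has two alternatives with a common prefix.

Round 1: B has alternatives sharing prefix '* -'. Introduce B': B → * - B'
  Add: B' → -
  Add: B' → B

No remaining common prefixes — done.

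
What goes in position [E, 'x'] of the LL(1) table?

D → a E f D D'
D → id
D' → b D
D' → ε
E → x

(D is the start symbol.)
E → x

To find M[E, 'x'], we find productions for E where 'x' is in the predict set (PREDICT(N → α) = (FIRST(α) \ {ε}) ∪ (FOLLOW(N) if α ⇒* ε)).

E → x: PREDICT = { 'x' }
  'x' is in predict set, so this production goes in M[E, 'x']

M[E, 'x'] = E → x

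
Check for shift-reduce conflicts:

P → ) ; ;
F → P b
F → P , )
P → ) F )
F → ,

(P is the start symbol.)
No shift-reduce conflicts

Augment with P' → P and build the canonical LR(0) collection (I0 = CLOSURE({[P' → . P]}), then GOTO on every symbol after a dot until no new states appear). It has 12 states:
  I0: { [P → . ) ; ;], [P → . ) F )], [P' → . P] }  — shift
  I1: { [F → . ,], [F → . P , )], [F → . P b], [P → ) . ; ;], [P → ) . F )], [P → . ) ; ;], [P → . ) F )] }  — shift
  I2: { [P' → P .] }  — accept
  I3: { [F → , .] }  — reduce
  I4: { [P → ) ; . ;] }  — shift
  I5: { [P → ) F . )] }  — shift
  I6: { [F → P . , )], [F → P . b] }  — shift
  I7: { [F → P , . )] }  — shift
  I8: { [F → P b .] }  — reduce
  I9: { [F → P , ) .] }  — reduce
  I10: { [P → ) F ) .] }  — reduce
  I11: { [P → ) ; ; .] }  — reduce

No state contains both a complete item and a shift item.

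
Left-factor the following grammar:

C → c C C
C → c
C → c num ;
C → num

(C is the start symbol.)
C → c C'
C' → C C
C' → ε
C' → num ;
C → num

Left-factoring transforms A → αβ₁ | αβ₂ into A → αA' and A' → β₁ | β₂
(α is the longest common prefix among the alternatives). Repeat until
no nonterminal has two alternatives with a common prefix.

Round 1: C has alternatives sharing prefix 'c'. Introduce C': C → c C'
  Add: C' → C C
  Add: C' → ε
  Add: C' → num ;

No remaining common prefixes — done.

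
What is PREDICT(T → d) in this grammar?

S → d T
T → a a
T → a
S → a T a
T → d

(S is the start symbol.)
{ 'd' }

PREDICT(T → d) = (FIRST(RHS) \ {ε}) ∪ (FOLLOW(T) if ε ∈ FIRST(RHS), i.e. RHS ⇒* ε)
FIRST(d) = { 'd' }
ε ∉ FIRST(d), so FOLLOW(T) is not added.
PREDICT(T → d) = { 'd' }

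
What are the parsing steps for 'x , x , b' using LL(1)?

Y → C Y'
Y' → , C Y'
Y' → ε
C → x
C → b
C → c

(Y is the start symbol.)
LL(1) parsing maintains a stack (initially the start symbol over $) and the input. At each step: if the stack top is a terminal, match it against the current input token; if it is a non-terminal N, replace it with the RHS of M[N, lookahead] (the unique production whose predict set contains the lookahead).

Stack is shown with the top on the left.

Stack     Input        Action
-----------------------------
Y $       x , x , b $  output Y → C Y'
C Y' $    x , x , b $  output C → x
x Y' $    x , x , b $  match 'x'
Y' $      , x , b $    output Y' → , C Y'
, C Y' $  , x , b $    match ','
C Y' $    x , b $      output C → x
x Y' $    x , b $      match 'x'
Y' $      , b $        output Y' → , C Y'
, C Y' $  , b $        match ','
C Y' $    b $          output C → b
b Y' $    b $          match 'b'
Y' $      $            output Y' → ε
$         $            accept

The string is accepted.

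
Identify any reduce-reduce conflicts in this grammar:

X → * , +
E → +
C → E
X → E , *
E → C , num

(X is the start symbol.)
No reduce-reduce conflicts

A reduce-reduce conflict occurs when an LR(0) state has two complete items [A → α .] and [B → β .] — both call for a reduction, and with no lookahead the parser cannot choose between them.

Augment with X' → X and build the canonical LR(0) collection (I0 = CLOSURE({[X' → . X]}), then GOTO on every symbol after a dot until no new states appear). It has 12 states:
  I0: { [C → . E], [E → . +], [E → . C , num], [X → . * , +], [X → . E , *], [X' → . X] }  — shift
  I1: { [X → * . , +] }  — shift
  I2: { [E → + .] }  — reduce
  I3: { [E → C . , num] }  — shift
  I4: { [C → E .], [X → E . , *] }  — shift, reduce
  I5: { [X' → X .] }  — accept
  I6: { [X → E , . *] }  — shift
  I7: { [X → E , * .] }  — reduce
  I8: { [E → C , . num] }  — shift
  I9: { [E → C , num .] }  — reduce
  I10: { [X → * , . +] }  — shift
  I11: { [X → * , + .] }  — reduce

No state contains more than one complete item.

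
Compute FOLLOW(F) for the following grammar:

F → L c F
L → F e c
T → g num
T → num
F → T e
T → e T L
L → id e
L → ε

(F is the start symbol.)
F is the start symbol, so $ ∈ FOLLOW(F).
In F → L c F: F is at the end; this adds FOLLOW(F) to itself — nothing new
In L → F e c: F is followed by e c, add FIRST(e c) \ {ε} = { 'e' }

Taking the union: FOLLOW(F) = { $, 'e' }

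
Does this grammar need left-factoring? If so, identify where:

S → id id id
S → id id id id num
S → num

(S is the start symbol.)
Yes, S has productions with common prefix 'id id id'

Left-factoring is needed when two productions for the same non-terminal
share a common prefix on the right-hand side.

Productions for S:
  S → id id id
  S → id id id id num
  S → num

Found common prefix 'id id id' in productions for S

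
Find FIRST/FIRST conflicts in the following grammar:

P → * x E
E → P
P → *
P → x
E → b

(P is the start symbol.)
Yes. P → '*' x E / P → '*' on { '*' }

A FIRST/FIRST conflict occurs when two productions N → α and N → β for the same non-terminal have FIRST(α) ∩ FIRST(β) ≠ ∅ (with ε ∈ FIRST of a nullable right-hand side, so two nullable alternatives also conflict).

FIRST sets of the non-terminals at (or reachable through a nullable prefix from) the front of some alternative:
  FIRST(P) = { '*', 'x' }

Productions for P:
  P → * x E: FIRST = { '*' }
  P → *: FIRST = { '*' }
  P → x: FIRST = { 'x' }
Productions for E:
  E → P: FIRST = { '*', 'x' }
  E → b: FIRST = { 'b' }

Conflict for P: P → * x E and P → *
  Overlap: { '*' }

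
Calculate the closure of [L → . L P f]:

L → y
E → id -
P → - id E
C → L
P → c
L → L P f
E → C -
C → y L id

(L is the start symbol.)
To compute CLOSURE, for each item [A → α.Bβ] where B is a non-terminal, add [B → .γ] for all productions B → γ; repeat for the newly added items until nothing changes.

Start with: [L → . L P f]
  [L → . L P f] has the dot before L: add [L → . y]
No further items can be added.

CLOSURE = { [L → . L P f], [L → . y] }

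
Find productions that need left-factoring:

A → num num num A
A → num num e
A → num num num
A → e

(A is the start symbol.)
Yes, A has productions with common prefix 'num num'

Left-factoring is needed when two productions for the same non-terminal
share a common prefix on the right-hand side.

Productions for A:
  A → num num num A
  A → num num e
  A → num num num
  A → e

Found common prefix 'num num' in productions for A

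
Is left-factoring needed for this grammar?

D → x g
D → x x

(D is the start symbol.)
Yes, D has productions with common prefix 'x'

Left-factoring is needed when two productions for the same non-terminal
share a common prefix on the right-hand side.

Productions for D:
  D → x g
  D → x x

Found common prefix 'x' in productions for D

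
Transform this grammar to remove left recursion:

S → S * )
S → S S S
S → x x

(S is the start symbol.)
S → x x S'
S' → * ) S'
S' → S S S'
S' → ε

S is directly left-recursive. The standard transformation for
  A → A α₁ | ... | A α_m | β₁ | ... | β_n
is
  A  → β₁ A' | ... | β_n A'
  A' → α₁ A' | ... | α_m A' | ε

S → x x becomes S → x x S'
S → S * ) becomes S' → * ) S'
S → S S S becomes S' → S S S'
Add S' → ε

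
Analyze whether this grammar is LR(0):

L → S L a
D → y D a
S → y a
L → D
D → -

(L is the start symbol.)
Yes, the grammar is LR(0)

Augment with L' → L and build the canonical LR(0) collection (I0 = CLOSURE({[L' → . L]}), then GOTO on every symbol after a dot until no new states appear). It has 12 states:
  I0: { [D → . -], [D → . y D a], [L → . D], [L → . S L a], [L' → . L], [S → . y a] }  — shift
  I1: { [D → - .] }  — reduce
  I2: { [L → D .] }  — reduce
  I3: { [L' → L .] }  — accept
  I4: { [D → . -], [D → . y D a], [L → . D], [L → . S L a], [L → S . L a], [S → . y a] }  — shift
  I5: { [D → . -], [D → . y D a], [D → y . D a], [S → y . a] }  — shift
  I6: { [D → y D . a] }  — shift
  I7: { [S → y a .] }  — reduce
  I8: { [D → . -], [D → . y D a], [D → y . D a] }  — shift
  I9: { [D → y D a .] }  — reduce
  I10: { [L → S L . a] }  — shift
  I11: { [L → S L a .] }  — reduce

Every state is either a pure shift/goto state or contains exactly one complete item and nothing to shift — no conflicts. The grammar is LR(0).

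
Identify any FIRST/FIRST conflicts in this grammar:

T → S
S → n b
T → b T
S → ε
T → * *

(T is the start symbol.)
No FIRST/FIRST conflicts.

A FIRST/FIRST conflict occurs when two productions N → α and N → β for the same non-terminal have FIRST(α) ∩ FIRST(β) ≠ ∅ (with ε ∈ FIRST of a nullable right-hand side, so two nullable alternatives also conflict).

FIRST sets of the non-terminals at (or reachable through a nullable prefix from) the front of some alternative:
  FIRST(S) = { 'n', ε }

Productions for T:
  T → S: FIRST = { 'n', ε }
  T → b T: FIRST = { 'b' }
  T → * *: FIRST = { '*' }
Productions for S:
  S → n b: FIRST = { 'n' }
  S → ε: FIRST = { ε }

All alternatives of each non-terminal have pairwise disjoint FIRST sets.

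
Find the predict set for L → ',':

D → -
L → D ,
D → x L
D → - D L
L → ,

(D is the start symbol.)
PREDICT(L → ',') = (FIRST(RHS) \ {ε}) ∪ (FOLLOW(L) if ε ∈ FIRST(RHS), i.e. RHS ⇒* ε)
FIRST(',') = { ',' }
ε ∉ FIRST(','), so FOLLOW(L) is not added.
PREDICT(L → ',') = { ',' }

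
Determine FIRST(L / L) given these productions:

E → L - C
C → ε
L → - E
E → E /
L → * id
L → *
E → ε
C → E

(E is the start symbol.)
FIRST sets of the non-terminals involved (from the grammar, by fixed-point iteration):
  FIRST(L) = { '*', '-' }

To compute FIRST(L / L), process the symbols left to right:
Symbol L is a non-terminal. Add FIRST(L) \ {ε} = { '*', '-' }
L is not nullable (ε ∉ FIRST(L)), so stop here.
FIRST(L / L) = { '*', '-' }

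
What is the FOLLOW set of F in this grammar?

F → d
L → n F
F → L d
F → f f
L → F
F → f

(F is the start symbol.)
To compute FOLLOW(F), find every occurrence of F on a right-hand side N → α F β: add FIRST(β) \ {ε}, and if β is empty or nullable also add FOLLOW(N). Iterate to a fixed point.

F is the start symbol, so $ ∈ FOLLOW(F).
In L → n F: F is at the end, add FOLLOW(L)
In L → F: F is at the end, add FOLLOW(L)

The FOLLOW sets referred to above (computed the same way, to a fixed point):
  FOLLOW(L) = { 'd' }

Taking the union: FOLLOW(F) = { $, 'd' }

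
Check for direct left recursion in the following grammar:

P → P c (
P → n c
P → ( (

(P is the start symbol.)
Direct left recursion occurs when N → N α for some non-terminal N (the right-hand side begins with the left-hand side itself).

P → P c (: LEFT RECURSIVE (starts with P)
P → n c: starts with n
P → ( (: starts with '('

The grammar has direct left recursion on: P.

Answer: Yes, P is left-recursive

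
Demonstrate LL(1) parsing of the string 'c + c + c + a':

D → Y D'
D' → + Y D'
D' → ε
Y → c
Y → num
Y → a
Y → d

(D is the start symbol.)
Stack is shown with the top on the left.

Stack     Input            Action
---------------------------------
D $       c + c + c + a $  output D → Y D'
Y D' $    c + c + c + a $  output Y → c
c D' $    c + c + c + a $  match 'c'
D' $      + c + c + a $    output D' → + Y D'
+ Y D' $  + c + c + a $    match '+'
Y D' $    c + c + a $      output Y → c
c D' $    c + c + a $      match 'c'
D' $      + c + a $        output D' → + Y D'
+ Y D' $  + c + a $        match '+'
Y D' $    c + a $          output Y → c
c D' $    c + a $          match 'c'
D' $      + a $            output D' → + Y D'
+ Y D' $  + a $            match '+'
Y D' $    a $              output Y → a
a D' $    a $              match 'a'
D' $      $                output D' → ε
$         $                accept

The string is accepted.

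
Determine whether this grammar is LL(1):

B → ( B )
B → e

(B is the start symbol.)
Yes, the grammar is LL(1).

A grammar is LL(1) if for each non-terminal N with multiple productions, the predict sets of those productions are pairwise disjoint, where PREDICT(N → α) = (FIRST(α) \ {ε}) ∪ (FOLLOW(N) if α ⇒* ε).

For B:
  PREDICT(B → '(' B ')') = { '(' }
  PREDICT(B → e) = { 'e' }

All predict sets are disjoint. The grammar IS LL(1).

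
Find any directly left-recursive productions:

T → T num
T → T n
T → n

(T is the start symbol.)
T → T num: LEFT RECURSIVE (starts with T)
T → T n: LEFT RECURSIVE (starts with T)
T → n: starts with n

The grammar has direct left recursion on: T.

Answer: Yes, T is left-recursive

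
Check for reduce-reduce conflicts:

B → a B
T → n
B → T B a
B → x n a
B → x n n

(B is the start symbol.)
No reduce-reduce conflicts

Augment with B' → B and build the canonical LR(0) collection (I0 = CLOSURE({[B' → . B]}), then GOTO on every symbol after a dot until no new states appear). It has 12 states:
  I0: { [B → . T B a], [B → . a B], [B → . x n a], [B → . x n n], [B' → . B], [T → . n] }  — shift
  I1: { [B' → B .] }  — accept
  I2: { [B → . T B a], [B → . a B], [B → . x n a], [B → . x n n], [B → T . B a], [T → . n] }  — shift
  I3: { [B → . T B a], [B → . a B], [B → . x n a], [B → . x n n], [B → a . B], [T → . n] }  — shift
  I4: { [T → n .] }  — reduce
  I5: { [B → x . n a], [B → x . n n] }  — shift
  I6: { [B → x n . a], [B → x n . n] }  — shift
  I7: { [B → x n a .] }  — reduce
  I8: { [B → x n n .] }  — reduce
  I9: { [B → a B .] }  — reduce
  I10: { [B → T B . a] }  — shift
  I11: { [B → T B a .] }  — reduce

No state contains more than one complete item.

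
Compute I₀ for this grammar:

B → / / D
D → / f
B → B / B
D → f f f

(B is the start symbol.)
{ [B → . / / D], [B → . B / B], [B' → . B] }

First, augment the grammar with B' → B
I₀ = CLOSURE({ [B' → . B] }):
  [B' → . B] has the dot before B: add [B → . / / D], [B → . B / B]
No further items can be added.

I₀ = { [B → . / / D], [B → . B / B], [B' → . B] }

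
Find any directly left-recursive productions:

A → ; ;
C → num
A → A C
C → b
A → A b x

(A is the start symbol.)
Yes, A is left-recursive

A → ; ;: starts with ';'
C → num: starts with num
A → A C: LEFT RECURSIVE (starts with A)
C → b: starts with b
A → A b x: LEFT RECURSIVE (starts with A)

The grammar has direct left recursion on: A.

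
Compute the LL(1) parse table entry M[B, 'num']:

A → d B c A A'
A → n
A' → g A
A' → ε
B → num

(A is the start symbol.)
B → num

To find M[B, 'num'], we find productions for B where 'num' is in the predict set (PREDICT(N → α) = (FIRST(α) \ {ε}) ∪ (FOLLOW(N) if α ⇒* ε)).

B → num: PREDICT = { 'num' }
  'num' is in predict set, so this production goes in M[B, 'num']

M[B, 'num'] = B → num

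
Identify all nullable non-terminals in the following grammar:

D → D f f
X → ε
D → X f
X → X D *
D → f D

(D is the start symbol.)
{ 'X' }

A non-terminal is nullable if it can derive ε (the empty string): either it has an ε-production, or it has a production whose right-hand side consists entirely of nullable non-terminals.

ε-productions: X → ε
So X is immediately nullable.
No further non-terminal can be added: every production for the remaining non-terminals contains a terminal or a non-nullable non-terminal.
Nullable = { 'X' }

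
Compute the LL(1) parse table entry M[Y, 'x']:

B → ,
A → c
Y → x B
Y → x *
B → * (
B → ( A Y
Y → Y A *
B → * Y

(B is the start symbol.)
To find M[Y, 'x'], we find productions for Y where 'x' is in the predict set (PREDICT(N → α) = (FIRST(α) \ {ε}) ∪ (FOLLOW(N) if α ⇒* ε)).

Relevant sets:
  FIRST(Y) = { 'x' }

Y → x B: PREDICT = { 'x' }
  'x' is in predict set, so this production goes in M[Y, 'x']
Y → x *: PREDICT = { 'x' }
  'x' is in predict set, so this production goes in M[Y, 'x']
Y → Y A *: PREDICT = { 'x' }
  'x' is in predict set, so this production goes in M[Y, 'x']

M[Y, 'x'] = Y → x B, Y → x *, Y → Y A *  (a multiply-defined cell — the grammar is not LL(1))

Answer: Y → x B, Y → x *, Y → Y A *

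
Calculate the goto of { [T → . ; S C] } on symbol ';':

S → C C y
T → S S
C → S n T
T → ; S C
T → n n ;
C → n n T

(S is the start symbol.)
GOTO(I, ';') = CLOSURE({ [A → αX.β] : [A → α.Xβ] ∈ I, X = ';' })

Items with dot before ';', with the dot advanced:
  [T → . ; S C] → [T → ; . S C]
Closure of the advanced items:
  [T → ; . S C] has the dot before S: add [S → . C C y]
  [S → . C C y] has the dot before C: add [C → . S n T], [C → . n n T]

GOTO = { [C → . S n T], [C → . n n T], [S → . C C y], [T → ; . S C] }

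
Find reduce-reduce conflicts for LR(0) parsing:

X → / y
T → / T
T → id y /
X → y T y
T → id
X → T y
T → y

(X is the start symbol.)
Yes — I14: [T → y .] vs [X → / y .]

Augment with X' → X and build the canonical LR(0) collection (I0 = CLOSURE({[X' → . X]}), then GOTO on every symbol after a dot until no new states appear). It has 15 states:
  I0: { [T → . / T], [T → . id y /], [T → . id], [T → . y], [X → . / y], [X → . T y], [X → . y T y], [X' → . X] }  — shift
  I1: { [T → . / T], [T → . id y /], [T → . id], [T → . y], [T → / . T], [X → / . y] }  — shift
  I2: { [X → T . y] }  — shift
  I3: { [X' → X .] }  — accept
  I4: { [T → id . y /], [T → id .] }  — shift, reduce
  I5: { [T → . / T], [T → . id y /], [T → . id], [T → . y], [T → y .], [X → y . T y] }  — shift, reduce
  I6: { [T → . / T], [T → . id y /], [T → . id], [T → . y], [T → / . T] }  — shift
  I7: { [X → y T . y] }  — shift
  I8: { [T → y .] }  — reduce
  I9: { [X → y T y .] }  — reduce
  I10: { [T → / T .] }  — reduce
  I11: { [T → id y . /] }  — shift
  I12: { [T → id y / .] }  — reduce
  I13: { [X → T y .] }  — reduce
  I14: { [T → y .], [X → / y .] }  — 2 reduces

I14 contains complete items [T → y .], [X → / y .] — reduce-reduce conflict.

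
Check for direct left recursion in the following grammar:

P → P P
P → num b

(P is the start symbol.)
Yes, P is left-recursive

Direct left recursion occurs when N → N α for some non-terminal N (the right-hand side begins with the left-hand side itself).

P → P P: LEFT RECURSIVE (starts with P)
P → num b: starts with num

The grammar has direct left recursion on: P.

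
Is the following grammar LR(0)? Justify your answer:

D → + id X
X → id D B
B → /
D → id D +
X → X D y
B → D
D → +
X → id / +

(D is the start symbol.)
A grammar is LR(0) if no state in the canonical LR(0) collection has:
  - both a shift item (dot before a terminal) and a complete item (shift-reduce conflict), or
  - two or more complete items (reduce-reduce conflict; the accept item [D' → D .] counts as a complete item here).

Augment with D' → D and build the canonical LR(0) collection (I0 = CLOSURE({[D' → . D]}), then GOTO on every symbol after a dot until no new states appear). It has 17 states:
  I0: { [D → . + id X], [D → . +], [D → . id D +], [D' → . D] }  — shift
  I1: { [D → + . id X], [D → + .] }  — shift, reduce
  I2: { [D' → D .] }  — accept
  I3: { [D → . + id X], [D → . +], [D → . id D +], [D → id . D +] }  — shift
  I4: { [D → id D . +] }  — shift
  I5: { [D → id D + .] }  — reduce
  I6: { [D → + id . X], [X → . X D y], [X → . id / +], [X → . id D B] }  — shift
  I7: { [D → + id X .], [D → . + id X], [D → . +], [D → . id D +], [X → X . D y] }  — shift, reduce
  I8: { [D → . + id X], [D → . +], [D → . id D +], [X → id . / +], [X → id . D B] }  — shift
  I9: { [X → id / . +] }  — shift
  I10: { [B → . /], [B → . D], [D → . + id X], [D → . +], [D → . id D +], [X → id D . B] }  — shift
  I11: { [B → / .] }  — reduce
  I12: { [X → id D B .] }  — reduce
  I13: { [B → D .] }  — reduce
  I14: { [X → id / + .] }  — reduce
  I15: { [X → X D . y] }  — shift
  I16: { [X → X D y .] }  — reduce

Conflict in state I1:
  Shift-reduce conflict between [D → + .] and [D → + . id X]
So the grammar is NOT LR(0).

Answer: No. Shift-reduce conflict between [D → + .] and [D → + . id X]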